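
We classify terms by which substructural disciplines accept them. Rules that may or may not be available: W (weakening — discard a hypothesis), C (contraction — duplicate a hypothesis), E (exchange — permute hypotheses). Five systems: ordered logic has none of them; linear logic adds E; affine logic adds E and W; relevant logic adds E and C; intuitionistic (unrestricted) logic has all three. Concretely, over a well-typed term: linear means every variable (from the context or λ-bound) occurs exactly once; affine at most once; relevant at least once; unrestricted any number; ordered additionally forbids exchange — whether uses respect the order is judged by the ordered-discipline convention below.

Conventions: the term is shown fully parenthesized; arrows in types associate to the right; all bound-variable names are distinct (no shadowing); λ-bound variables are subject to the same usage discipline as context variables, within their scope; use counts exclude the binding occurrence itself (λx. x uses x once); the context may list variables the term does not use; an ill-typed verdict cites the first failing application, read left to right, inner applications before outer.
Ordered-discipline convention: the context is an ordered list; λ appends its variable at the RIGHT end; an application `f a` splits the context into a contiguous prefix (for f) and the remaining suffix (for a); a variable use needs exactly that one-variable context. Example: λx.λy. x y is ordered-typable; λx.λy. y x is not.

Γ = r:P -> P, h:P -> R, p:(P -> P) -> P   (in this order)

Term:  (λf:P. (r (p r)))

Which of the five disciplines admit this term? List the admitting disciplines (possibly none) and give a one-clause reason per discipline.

admitting disciplines: unrestricted
use counts: r: 2; h: 0; p: 1; f (bound): 0
uses in reading order: r, p, r
typing: ✓ — P -> P
ordered ✗ (needs contraction — r ×2; h, f never used (weakening))
linear ✗ (needs contraction — r ×2; h, f never used (weakening))
affine ✗ (needs contraction — r ×2)
relevant ✗ (h, f never used (weakening))
unrestricted ✓ (typability at P -> P is all that's needed)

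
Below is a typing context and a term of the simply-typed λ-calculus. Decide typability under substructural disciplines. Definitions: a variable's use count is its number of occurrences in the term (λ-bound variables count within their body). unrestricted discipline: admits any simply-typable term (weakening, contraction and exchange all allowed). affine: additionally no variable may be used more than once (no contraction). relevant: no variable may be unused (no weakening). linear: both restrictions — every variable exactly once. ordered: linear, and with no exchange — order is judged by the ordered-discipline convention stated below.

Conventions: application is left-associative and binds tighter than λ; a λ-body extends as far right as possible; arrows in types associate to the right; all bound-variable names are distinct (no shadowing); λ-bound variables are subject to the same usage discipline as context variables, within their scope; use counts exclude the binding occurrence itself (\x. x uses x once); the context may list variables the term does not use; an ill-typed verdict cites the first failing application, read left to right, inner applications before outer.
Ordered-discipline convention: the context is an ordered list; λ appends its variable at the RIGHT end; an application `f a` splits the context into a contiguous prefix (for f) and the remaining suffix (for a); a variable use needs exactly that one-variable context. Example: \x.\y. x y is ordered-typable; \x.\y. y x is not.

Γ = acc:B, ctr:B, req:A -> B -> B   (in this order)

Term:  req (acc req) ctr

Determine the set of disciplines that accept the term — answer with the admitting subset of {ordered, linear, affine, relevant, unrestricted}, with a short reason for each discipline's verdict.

admitted by: none
usage: acc: 1, ctr: 1, req: 2
order of uses: req, acc, req, ctr
typing: ill-typed: non-function type B applied to an argument
ordered: ✗ — the type mismatch rejects it
linear: ✗ — not simply typable
affine: ✗ — fails simple typing
relevant: ✗ — a type mismatch blocks all five
unrestricted: ✗ — the type mismatch rejects it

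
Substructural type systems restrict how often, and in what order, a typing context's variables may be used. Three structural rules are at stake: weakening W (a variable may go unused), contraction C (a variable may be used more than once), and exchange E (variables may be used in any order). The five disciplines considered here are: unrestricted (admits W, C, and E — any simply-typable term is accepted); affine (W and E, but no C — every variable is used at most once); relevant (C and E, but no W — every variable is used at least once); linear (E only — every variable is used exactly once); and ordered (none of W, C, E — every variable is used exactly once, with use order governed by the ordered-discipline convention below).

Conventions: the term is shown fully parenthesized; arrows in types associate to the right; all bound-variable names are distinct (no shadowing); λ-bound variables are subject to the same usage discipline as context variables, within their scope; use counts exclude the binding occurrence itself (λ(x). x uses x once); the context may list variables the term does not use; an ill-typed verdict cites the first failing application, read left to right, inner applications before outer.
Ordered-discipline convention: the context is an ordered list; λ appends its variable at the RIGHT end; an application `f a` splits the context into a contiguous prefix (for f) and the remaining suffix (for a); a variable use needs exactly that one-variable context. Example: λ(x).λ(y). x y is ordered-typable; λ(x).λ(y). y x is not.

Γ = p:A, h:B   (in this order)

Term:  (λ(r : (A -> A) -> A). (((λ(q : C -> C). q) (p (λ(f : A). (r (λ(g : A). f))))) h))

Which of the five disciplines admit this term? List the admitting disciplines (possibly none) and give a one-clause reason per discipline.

admitted by: none
counts: p ×1, h ×1, r (λ-bound) ×1, q (λ-bound) ×1, f (λ-bound) ×1, g (λ-bound) ×0
uses in reading order: q, p, r, f, h
typing: ill-typed: can't apply a value of type A
ordered: ✗, fails simple typing
linear: ✗, a type mismatch blocks all five
affine: ✗, the type mismatch rejects it
relevant: ✗, not simply typable
unrestricted: ✗, fails simple typing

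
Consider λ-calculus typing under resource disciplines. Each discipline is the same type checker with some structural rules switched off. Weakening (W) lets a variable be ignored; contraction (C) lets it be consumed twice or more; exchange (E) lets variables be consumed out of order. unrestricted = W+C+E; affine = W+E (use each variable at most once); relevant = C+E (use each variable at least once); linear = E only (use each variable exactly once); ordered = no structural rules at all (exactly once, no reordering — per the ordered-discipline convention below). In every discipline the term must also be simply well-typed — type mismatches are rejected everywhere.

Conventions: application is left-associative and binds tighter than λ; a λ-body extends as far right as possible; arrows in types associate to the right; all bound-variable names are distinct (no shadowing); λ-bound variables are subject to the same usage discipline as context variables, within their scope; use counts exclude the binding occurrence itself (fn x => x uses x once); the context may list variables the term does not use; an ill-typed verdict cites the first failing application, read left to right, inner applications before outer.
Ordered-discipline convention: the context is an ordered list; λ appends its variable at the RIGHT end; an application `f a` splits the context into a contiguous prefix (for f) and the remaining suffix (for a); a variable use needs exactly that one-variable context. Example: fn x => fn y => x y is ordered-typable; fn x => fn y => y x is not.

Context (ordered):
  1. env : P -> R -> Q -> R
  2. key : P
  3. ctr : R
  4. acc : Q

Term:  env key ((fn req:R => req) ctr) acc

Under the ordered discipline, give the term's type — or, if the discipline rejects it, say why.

term : R
use counts: env: 1×, key: 1×, ctr: 1×, acc: 1×, req (λ-bound): 1×
order of uses: env, key, req, ctr, acc
typing: the term checks, with type R
all disciplines: ordered ✓ · linear ✓ · affine ✓ · relevant ✓ · unrestricted ✓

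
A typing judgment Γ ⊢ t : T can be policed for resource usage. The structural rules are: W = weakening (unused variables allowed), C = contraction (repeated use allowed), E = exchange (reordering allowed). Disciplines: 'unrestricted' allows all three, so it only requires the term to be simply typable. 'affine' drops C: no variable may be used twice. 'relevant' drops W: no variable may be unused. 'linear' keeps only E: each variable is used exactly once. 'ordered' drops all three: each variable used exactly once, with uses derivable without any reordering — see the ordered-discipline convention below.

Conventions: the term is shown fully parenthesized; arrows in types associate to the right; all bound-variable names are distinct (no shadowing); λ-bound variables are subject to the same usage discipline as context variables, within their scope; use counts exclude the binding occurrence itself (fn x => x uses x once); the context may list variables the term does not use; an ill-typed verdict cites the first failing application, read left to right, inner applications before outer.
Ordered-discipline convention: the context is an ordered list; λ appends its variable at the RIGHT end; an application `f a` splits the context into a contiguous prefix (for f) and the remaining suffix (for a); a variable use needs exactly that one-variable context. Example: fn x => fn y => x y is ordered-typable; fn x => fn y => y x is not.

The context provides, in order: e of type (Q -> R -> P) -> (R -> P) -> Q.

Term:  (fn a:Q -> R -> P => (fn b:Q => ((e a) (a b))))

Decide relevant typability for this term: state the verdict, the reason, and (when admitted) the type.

yes — every one of e, a, b appears; term : (Q -> R -> P) -> Q -> Q
usage: e=1; a [bound]=2; b [bound]=1
uses in reading order: e, a, a, b
typing: well-typed at (Q -> R -> P) -> Q -> Q
per-discipline verdicts: ordered ✗ · linear ✗ · affine ✗ · relevant ✓ · unrestricted ✓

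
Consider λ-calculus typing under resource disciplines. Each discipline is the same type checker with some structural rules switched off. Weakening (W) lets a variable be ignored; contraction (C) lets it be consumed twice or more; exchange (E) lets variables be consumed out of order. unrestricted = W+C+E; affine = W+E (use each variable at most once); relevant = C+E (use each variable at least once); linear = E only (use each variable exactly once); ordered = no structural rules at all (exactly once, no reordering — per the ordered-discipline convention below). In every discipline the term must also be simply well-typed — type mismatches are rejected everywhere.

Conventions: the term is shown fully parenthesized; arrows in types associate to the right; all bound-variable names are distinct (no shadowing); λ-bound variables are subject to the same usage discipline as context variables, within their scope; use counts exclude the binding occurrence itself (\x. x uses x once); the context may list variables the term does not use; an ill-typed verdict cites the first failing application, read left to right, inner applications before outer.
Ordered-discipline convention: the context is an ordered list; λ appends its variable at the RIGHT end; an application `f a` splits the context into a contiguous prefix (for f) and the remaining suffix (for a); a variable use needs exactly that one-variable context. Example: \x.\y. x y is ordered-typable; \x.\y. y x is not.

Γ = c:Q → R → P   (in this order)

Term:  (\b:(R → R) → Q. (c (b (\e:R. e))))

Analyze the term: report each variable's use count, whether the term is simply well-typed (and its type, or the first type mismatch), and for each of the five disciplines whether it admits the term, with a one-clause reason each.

usage: c: 1, b (bound): 1, e (bound): 1
left-to-right use order: c, b, e
typing: ✓ — ((R → R) → Q) → R → P
ordered: ✓, single-use (c, b, e), ordered derivation ok
linear: ✓, exactly-once usage across c, b, e
affine: ✓, c, b, e: no repeats, contraction unneeded
relevant: ✓, every one of c, b, e appears
unrestricted: ✓, simply typable at ((R → R) → Q) → R → P; W, C, E all held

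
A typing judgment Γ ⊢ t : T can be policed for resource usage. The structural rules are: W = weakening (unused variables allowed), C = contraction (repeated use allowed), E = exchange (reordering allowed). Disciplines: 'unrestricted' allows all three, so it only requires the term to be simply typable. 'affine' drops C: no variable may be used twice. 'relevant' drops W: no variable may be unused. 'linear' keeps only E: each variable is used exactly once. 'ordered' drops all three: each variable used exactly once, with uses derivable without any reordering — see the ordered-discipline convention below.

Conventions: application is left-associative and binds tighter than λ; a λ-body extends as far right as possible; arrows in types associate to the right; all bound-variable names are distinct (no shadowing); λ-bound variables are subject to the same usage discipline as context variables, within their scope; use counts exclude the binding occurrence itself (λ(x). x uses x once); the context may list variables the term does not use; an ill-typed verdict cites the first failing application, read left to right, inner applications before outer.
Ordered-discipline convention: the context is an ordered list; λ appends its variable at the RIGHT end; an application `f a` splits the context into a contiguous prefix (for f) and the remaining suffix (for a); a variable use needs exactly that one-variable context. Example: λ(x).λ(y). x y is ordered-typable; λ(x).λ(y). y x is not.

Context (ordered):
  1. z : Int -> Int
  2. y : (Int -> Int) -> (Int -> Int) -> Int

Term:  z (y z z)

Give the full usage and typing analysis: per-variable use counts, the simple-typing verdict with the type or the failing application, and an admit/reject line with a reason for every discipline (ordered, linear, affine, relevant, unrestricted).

variable uses: z ×3, y ×1
left-to-right use order: z, y, z, z
typing: ✓ — Int
ordered: ✗ — needs contraction — z ×3
linear: ✗ — needs contraction — z ×3
affine: ✗ — needs contraction — z ×3
relevant: ✓ — none of z, y goes unused
unrestricted: ✓ — typability at Int is all that's needed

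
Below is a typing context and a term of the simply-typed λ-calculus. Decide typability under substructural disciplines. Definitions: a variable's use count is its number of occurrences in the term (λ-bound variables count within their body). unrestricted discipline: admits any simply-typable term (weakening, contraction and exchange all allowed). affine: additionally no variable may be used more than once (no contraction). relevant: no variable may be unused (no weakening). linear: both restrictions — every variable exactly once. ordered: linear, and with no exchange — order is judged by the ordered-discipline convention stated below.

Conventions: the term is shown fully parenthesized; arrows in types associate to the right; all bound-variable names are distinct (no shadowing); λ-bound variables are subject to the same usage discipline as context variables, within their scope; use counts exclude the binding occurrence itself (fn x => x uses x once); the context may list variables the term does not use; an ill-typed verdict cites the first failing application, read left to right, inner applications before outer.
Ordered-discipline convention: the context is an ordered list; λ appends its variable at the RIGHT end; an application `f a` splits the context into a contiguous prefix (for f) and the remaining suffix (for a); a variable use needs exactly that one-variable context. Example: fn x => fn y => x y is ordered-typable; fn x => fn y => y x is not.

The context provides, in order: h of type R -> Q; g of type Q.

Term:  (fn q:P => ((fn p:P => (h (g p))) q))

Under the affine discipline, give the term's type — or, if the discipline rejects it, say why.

not well-typed under affine — not simply typable
variable uses: h=1; g=1; q [bound]=1; p [bound]=1
uses in reading order: h, g, p, q
typing: ill-typed: applying a non-function (Q)
per-discipline verdicts: ordered ✗ | linear ✗ | affine ✗ | relevant ✗ | unrestricted ✗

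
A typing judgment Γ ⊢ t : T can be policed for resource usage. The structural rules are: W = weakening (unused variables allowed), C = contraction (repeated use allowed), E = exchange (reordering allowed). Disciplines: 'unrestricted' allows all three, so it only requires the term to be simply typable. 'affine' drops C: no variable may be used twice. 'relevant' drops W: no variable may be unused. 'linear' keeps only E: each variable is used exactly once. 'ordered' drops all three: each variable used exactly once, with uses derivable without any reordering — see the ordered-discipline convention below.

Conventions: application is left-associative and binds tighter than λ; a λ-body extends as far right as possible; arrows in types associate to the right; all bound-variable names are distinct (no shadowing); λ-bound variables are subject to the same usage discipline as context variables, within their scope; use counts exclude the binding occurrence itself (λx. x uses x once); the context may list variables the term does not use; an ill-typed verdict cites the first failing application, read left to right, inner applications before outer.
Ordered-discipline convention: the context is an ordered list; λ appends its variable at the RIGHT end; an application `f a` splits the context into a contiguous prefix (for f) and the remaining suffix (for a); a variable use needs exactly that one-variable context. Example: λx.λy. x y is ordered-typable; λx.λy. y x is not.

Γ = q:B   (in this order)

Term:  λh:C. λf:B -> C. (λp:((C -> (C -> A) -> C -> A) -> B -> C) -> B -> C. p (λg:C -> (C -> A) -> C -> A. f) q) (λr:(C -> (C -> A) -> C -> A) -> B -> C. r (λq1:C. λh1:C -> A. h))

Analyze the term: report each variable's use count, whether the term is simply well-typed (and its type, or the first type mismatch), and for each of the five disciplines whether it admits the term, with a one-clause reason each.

use counts: q ×1, h (λ-bound) ×1, f (λ-bound) ×1, p (λ-bound) ×1, g (λ-bound) ×0, r (λ-bound) ×1, q1 (λ-bound) ×0, h1 (λ-bound) ×0
left-to-right use order: p, f, q, r, h
typing: ill-typed: an argument C -> (C -> A) -> C mismatches the expected C -> (C -> A) -> C -> A
ordered ✗ (a type mismatch blocks all five)
linear ✗ (the type mismatch rejects it)
affine ✗ (not simply typable)
relevant ✗ (fails simple typing)
unrestricted ✗ (a type mismatch blocks all five)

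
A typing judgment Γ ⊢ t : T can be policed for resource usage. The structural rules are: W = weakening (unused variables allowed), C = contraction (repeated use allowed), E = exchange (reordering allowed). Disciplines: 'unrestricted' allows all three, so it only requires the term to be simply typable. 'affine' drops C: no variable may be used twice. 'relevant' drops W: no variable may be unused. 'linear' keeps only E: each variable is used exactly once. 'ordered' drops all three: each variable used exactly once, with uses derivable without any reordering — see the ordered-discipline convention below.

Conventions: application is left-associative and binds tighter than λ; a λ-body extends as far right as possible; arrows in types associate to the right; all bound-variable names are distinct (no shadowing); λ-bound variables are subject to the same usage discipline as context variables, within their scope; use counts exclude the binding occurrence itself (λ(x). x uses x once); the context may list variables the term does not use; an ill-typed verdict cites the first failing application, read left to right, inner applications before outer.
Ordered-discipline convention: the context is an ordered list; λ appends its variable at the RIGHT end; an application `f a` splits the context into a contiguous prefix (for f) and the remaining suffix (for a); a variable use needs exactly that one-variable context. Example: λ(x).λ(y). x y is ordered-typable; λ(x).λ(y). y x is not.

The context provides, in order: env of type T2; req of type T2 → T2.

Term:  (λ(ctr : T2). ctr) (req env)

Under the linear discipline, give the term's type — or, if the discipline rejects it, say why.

term : T2
use counts: env: 1×, req: 1×, ctr (bound): 1×
use order (left to right): ctr, req, env
typing: well-typed at T2
across the five disciplines: ordered ✗; linear ✓; affine ✓; relevant ✓; unrestricted ✓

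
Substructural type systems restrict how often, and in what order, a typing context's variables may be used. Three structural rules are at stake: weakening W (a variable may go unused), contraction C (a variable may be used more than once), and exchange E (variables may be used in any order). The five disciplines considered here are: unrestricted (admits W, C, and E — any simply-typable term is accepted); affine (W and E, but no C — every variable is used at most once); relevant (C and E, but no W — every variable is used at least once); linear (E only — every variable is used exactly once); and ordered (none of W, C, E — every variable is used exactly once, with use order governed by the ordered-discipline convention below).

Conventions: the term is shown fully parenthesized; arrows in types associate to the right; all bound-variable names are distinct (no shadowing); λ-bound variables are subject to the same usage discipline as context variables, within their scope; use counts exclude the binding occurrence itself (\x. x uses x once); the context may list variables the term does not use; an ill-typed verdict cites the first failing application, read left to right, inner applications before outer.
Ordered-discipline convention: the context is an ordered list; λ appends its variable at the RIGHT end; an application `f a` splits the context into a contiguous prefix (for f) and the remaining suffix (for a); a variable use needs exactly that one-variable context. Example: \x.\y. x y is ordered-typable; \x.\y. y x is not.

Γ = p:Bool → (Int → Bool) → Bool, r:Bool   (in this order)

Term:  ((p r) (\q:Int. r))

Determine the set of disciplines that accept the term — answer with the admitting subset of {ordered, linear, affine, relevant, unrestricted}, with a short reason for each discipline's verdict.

admitting disciplines: unrestricted
usage: p ×1, r ×2, q [bound] ×0
order of uses: p, r, r
typing: well-typed at Bool
ordered: ✗ — r ×2 used more than once (contraction); unused: q — weakening required
linear: ✗ — r ×2 used more than once (contraction); unused: q — weakening required
affine: ✗ — r ×2 used more than once (contraction)
relevant: ✗ — unused: q — weakening required
unrestricted: ✓ — typability at Bool is all that's needed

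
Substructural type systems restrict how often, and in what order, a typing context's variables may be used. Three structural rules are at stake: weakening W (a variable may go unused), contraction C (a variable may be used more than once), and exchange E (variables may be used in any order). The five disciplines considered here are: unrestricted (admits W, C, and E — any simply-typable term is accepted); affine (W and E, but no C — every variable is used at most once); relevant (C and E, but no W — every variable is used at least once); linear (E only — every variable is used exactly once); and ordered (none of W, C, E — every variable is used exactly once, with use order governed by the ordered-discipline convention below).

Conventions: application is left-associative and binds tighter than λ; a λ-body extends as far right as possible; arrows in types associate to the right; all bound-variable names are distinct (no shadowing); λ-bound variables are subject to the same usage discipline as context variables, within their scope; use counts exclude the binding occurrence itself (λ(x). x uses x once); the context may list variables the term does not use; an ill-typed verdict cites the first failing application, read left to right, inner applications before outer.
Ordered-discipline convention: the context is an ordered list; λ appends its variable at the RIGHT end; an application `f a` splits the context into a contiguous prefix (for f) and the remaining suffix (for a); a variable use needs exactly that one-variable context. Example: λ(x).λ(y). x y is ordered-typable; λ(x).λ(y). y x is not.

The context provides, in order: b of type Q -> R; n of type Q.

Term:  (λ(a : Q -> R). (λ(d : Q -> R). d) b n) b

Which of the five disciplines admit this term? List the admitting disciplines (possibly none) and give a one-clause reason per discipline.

admitted by: unrestricted
usage: b=2; n=1; a (bound)=0; d (bound)=1
order of uses: d, b, n, b
typing: well-typed — term : R
ordered: ✗ — uses contraction: b ×2; unused: a — weakening required
linear: ✗ — uses contraction: b ×2; unused: a — weakening required
affine: ✗ — uses contraction: b ×2
relevant: ✗ — unused: a — weakening required
unrestricted: ✓ — type-checks (R) and nothing is barred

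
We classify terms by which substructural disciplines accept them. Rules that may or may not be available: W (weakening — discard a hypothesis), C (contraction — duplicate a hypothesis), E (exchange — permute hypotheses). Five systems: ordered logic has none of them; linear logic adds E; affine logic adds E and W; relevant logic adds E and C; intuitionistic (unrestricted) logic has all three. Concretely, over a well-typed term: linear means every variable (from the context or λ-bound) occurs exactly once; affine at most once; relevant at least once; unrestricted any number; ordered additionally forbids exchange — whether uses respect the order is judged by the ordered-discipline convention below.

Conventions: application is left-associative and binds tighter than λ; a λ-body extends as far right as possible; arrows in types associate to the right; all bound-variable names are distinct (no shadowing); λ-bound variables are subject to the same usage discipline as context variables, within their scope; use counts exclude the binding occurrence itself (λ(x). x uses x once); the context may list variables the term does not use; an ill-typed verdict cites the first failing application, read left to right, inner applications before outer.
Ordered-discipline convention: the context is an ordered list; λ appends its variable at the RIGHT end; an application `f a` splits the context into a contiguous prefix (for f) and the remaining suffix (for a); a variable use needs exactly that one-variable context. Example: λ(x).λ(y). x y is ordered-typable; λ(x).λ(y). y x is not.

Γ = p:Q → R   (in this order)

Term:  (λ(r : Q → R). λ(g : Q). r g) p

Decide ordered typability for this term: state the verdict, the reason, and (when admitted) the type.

yes — one use each (p, r, g); ordered split holds; term : Q → R
use counts: p: 1×, r (λ-bound): 1×, g (λ-bound): 1×
left-to-right use order: r, g, p
typing: well-typed — term : Q → R
summary: ordered ✓ · linear ✓ · affine ✓ · relevant ✓ · unrestricted ✓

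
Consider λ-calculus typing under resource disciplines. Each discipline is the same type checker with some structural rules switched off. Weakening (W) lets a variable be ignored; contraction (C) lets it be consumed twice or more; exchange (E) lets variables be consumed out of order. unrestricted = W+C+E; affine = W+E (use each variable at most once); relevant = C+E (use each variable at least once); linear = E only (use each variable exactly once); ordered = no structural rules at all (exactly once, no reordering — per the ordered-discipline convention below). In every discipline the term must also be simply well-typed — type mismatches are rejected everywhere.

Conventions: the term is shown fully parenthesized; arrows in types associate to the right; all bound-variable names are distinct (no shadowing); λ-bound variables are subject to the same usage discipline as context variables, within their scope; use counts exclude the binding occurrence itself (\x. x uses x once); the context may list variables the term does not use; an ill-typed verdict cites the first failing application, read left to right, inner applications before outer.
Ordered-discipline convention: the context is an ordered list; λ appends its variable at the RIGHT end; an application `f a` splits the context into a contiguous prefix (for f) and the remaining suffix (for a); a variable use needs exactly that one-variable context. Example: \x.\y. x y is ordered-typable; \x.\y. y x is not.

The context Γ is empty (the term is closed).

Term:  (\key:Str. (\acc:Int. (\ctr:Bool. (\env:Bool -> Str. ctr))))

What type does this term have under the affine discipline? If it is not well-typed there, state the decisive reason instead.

term : Str -> Int -> Bool -> (Bool -> Str) -> Bool
variable uses: key (bound): 0, acc (bound): 0, ctr (bound): 1, env (bound): 0
uses in reading order: ctr
typing: well-typed — term : Str -> Int -> Bool -> (Bool -> Str) -> Bool
summary: ordered ✗ · linear ✗ · affine ✓ · relevant ✗ · unrestricted ✓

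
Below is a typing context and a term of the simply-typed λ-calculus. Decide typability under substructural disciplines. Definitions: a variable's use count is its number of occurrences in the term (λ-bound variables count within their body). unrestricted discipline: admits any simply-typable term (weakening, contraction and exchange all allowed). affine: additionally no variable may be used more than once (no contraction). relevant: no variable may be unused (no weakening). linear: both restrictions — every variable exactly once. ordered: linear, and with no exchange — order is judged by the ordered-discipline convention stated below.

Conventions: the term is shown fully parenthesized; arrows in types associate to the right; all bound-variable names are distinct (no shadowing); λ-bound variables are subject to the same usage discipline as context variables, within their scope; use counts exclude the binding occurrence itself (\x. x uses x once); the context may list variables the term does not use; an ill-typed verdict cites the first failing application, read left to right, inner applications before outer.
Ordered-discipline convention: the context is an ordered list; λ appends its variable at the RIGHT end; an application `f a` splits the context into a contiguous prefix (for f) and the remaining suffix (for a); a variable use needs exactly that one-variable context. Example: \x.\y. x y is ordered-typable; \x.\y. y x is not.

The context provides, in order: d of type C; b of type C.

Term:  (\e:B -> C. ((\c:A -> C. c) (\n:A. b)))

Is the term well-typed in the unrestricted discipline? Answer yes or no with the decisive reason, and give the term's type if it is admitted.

yes — simply typable at (B -> C) -> A -> C; W, C, E all held; term : (B -> C) -> A -> C
variable uses: d: 0; b: 1; e (λ-bound): 0; c (λ-bound): 1; n (λ-bound): 0
order of uses: c, b
typing: the term checks, with type (B -> C) -> A -> C
summary: ordered ✗, linear ✗, affine ✓, relevant ✗, unrestricted ✓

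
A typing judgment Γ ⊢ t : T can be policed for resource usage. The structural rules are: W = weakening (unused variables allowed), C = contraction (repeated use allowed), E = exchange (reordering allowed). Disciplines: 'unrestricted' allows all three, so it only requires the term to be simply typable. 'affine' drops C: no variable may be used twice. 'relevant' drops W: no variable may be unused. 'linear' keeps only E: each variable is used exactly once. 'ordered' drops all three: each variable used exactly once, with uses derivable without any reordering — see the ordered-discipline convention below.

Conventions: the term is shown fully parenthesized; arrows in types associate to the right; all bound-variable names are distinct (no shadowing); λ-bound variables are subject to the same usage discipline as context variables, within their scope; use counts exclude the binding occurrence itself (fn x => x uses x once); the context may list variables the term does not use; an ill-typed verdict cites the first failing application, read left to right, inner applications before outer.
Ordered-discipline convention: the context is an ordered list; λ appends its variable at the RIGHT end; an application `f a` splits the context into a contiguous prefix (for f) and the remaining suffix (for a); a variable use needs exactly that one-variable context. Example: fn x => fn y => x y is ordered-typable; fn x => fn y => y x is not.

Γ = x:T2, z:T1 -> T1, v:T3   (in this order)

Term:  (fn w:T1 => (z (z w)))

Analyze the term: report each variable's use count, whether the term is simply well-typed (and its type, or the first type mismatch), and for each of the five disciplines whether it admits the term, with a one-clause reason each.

counts: x ×0, z ×2, v ×0, w (bound) ×1
left-to-right use order: z, z, w
typing: ✓ — T1 -> T1
ordered: ✗ — z ×2 used more than once (contraction); needs weakening: x, v unused
linear: ✗ — z ×2 used more than once (contraction); needs weakening: x, v unused
affine: ✗ — z ×2 used more than once (contraction)
relevant: ✗ — needs weakening: x, v unused
unrestricted: ✓ — type-checks (T1 -> T1) and nothing is barred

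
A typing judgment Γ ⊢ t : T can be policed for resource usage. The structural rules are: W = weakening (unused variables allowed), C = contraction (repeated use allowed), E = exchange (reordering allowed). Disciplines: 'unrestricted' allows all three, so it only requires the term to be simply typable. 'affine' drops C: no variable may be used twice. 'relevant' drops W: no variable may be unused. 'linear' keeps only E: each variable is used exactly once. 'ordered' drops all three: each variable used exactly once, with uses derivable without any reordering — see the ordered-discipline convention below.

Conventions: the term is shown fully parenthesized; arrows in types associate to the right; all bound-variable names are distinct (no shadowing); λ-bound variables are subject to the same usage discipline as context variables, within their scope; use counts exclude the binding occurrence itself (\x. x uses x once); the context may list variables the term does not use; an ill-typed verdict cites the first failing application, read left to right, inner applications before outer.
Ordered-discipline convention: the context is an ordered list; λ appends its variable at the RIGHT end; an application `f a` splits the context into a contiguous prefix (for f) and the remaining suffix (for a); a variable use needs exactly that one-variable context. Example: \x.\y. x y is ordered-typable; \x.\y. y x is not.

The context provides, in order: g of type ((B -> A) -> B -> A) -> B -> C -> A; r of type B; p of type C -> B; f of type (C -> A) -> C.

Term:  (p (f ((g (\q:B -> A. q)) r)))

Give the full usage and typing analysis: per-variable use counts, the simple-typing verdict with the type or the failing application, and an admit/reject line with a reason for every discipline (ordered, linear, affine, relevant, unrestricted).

counts: g: 1, r: 1, p: 1, f: 1, q [bound]: 1
uses in reading order: p, f, g, q, r
typing: the term checks, with type B
ordered: ✗, needs exchange: uses follow p, f, g, q, r
linear: ✓, g, r, p, f, q: one use apiece
affine: ✓, at most one use each (g, r, p, f, q)
relevant: ✓, g, r, p, f, q: all used, weakening unneeded
unrestricted: ✓, type-checks (B) and nothing is barred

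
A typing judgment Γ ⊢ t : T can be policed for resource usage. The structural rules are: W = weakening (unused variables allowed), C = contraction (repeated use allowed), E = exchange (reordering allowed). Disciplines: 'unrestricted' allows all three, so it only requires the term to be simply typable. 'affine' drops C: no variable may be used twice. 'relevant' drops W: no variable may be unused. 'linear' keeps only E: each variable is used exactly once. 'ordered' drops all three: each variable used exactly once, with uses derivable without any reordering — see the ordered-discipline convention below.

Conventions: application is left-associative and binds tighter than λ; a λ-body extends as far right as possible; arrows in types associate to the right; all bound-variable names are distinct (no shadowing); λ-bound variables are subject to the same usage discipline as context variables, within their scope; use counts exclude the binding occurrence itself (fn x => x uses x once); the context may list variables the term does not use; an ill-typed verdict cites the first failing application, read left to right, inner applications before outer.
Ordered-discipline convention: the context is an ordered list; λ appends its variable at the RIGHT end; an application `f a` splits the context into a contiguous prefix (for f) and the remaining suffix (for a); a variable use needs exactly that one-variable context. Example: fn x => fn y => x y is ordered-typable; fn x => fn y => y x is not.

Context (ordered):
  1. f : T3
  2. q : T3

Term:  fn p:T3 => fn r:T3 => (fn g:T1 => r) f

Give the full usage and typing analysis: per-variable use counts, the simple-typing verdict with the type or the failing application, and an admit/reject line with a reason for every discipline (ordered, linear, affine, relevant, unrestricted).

use counts: f: 1×; q: 0×; p (λ-bound): 0×; r (λ-bound): 1×; g (λ-bound): 0×
use order (left to right): r, f
typing: ill-typed: argument of type T3 where T1 is required
ordered: ✗ — the type mismatch rejects it
linear: ✗ — not simply typable
affine: ✗ — fails simple typing
relevant: ✗ — a type mismatch blocks all five
unrestricted: ✗ — the type mismatch rejects it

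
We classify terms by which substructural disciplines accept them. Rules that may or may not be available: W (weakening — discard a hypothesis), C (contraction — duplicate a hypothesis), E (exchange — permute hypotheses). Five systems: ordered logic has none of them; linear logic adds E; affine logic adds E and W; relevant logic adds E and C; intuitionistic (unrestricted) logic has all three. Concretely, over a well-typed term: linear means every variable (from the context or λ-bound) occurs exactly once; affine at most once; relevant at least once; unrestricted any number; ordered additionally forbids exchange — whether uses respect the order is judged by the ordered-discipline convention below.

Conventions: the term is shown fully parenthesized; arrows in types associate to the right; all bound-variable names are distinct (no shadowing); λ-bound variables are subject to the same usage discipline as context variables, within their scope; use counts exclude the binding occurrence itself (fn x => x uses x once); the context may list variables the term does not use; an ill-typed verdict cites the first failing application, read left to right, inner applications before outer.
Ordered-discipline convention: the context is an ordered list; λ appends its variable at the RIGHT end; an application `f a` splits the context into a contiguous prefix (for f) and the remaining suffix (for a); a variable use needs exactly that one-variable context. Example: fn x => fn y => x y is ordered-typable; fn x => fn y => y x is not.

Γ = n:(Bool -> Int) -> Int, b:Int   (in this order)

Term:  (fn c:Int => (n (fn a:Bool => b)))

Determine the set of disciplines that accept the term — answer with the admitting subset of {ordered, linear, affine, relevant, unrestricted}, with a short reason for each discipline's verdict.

admitted in: affine, unrestricted
use counts: n: 1, b: 1, c (bound): 0, a (bound): 0
order of uses: n, b
typing: well-typed at Int -> Int
ordered: ✗, needs weakening: c, a unused
linear: ✗, needs weakening: c, a unused
affine: ✓, n, b, c, a: no repeats, contraction unneeded
relevant: ✗, needs weakening: c, a unused
unrestricted: ✓, well-typed at Int -> Int; no restrictions here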